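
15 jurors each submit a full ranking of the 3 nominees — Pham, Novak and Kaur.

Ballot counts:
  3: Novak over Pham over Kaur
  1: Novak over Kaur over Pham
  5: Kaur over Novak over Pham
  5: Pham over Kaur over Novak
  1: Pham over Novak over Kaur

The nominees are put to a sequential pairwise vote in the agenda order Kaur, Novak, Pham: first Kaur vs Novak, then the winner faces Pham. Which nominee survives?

Round 1: Kaur vs Novak — 10–5, Kaur advances.
Round 2: Kaur vs Pham — 6–9, Pham advances.
Pham survives the agenda.

Pham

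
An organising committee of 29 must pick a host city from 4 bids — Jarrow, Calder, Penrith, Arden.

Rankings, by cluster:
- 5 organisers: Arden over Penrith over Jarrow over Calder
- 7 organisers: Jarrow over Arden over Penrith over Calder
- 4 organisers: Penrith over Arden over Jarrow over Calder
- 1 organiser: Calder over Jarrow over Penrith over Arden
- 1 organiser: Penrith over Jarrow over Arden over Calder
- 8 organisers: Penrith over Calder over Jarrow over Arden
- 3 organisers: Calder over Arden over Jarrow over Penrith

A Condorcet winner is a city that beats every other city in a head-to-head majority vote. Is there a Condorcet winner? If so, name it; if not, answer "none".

none

Pairwise majorities:
Jarrow vs Calder: 5+7+4+1 = 17 for Jarrow, 12 for Calder — Jarrow by 17–12.
Jarrow vs Penrith: Jarrow preferred on 7+1+3 = 11 ballots; Penrith wins 18–11.
Jarrow vs Arden: 7+1+1+8 = 17 for Jarrow, 12 for Arden — Jarrow by 17–12.
Calder vs Penrith: Penrith, 25–4.
Calder vs Arden: Arden wins 17–12.
Penrith vs Arden: 4+1+1+8 = 14 for Penrith, 15 for Arden — Arden by 15–14.
No city is unbeaten: Jarrow loses to Penrith; Calder loses to Jarrow; Penrith loses to Arden; Arden loses to Jarrow. In particular Jarrow beats Arden beats Penrith beats Jarrow is a majority cycle — no Condorcet winner exists.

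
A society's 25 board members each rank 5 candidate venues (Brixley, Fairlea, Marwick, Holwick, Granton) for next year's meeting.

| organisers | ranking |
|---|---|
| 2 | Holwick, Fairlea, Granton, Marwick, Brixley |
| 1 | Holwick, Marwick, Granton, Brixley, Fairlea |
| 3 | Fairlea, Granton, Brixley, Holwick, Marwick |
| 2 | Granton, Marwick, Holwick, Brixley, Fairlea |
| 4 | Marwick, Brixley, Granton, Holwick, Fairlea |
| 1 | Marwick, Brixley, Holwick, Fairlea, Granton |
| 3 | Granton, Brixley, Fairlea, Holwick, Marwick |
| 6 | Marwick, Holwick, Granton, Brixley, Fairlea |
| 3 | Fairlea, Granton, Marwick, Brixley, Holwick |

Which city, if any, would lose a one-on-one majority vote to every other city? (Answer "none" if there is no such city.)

Head-to-head results (25 organisers):
Brixley vs Fairlea: 17 to 8, Brixley.
Brixley–Marwick: Marwick 19–6.
Brixley vs Holwick: 14 to 11, Brixley.
Brixley vs Granton: Brixley preferred on 4+1 = 5 ballots; Granton wins 20–5.
Fairlea vs Marwick: Fairlea is ranked higher on 2+3+3+3 = 11 ballots, Marwick on 14. Marwick wins 14–11.
Fairlea vs Holwick: 3+3+3 = 9 for Fairlea, 16 for Holwick — Holwick by 16–9.
Fairlea–Granton: Granton 16–9.
Marwick vs Holwick: Marwick wins 16–9.
Marwick vs Granton: 12 to 13, Granton.
Holwick vs Granton: Granton, 15–10.
Fairlea is beaten in every head-to-head and is the Condorcet loser.

Fairlea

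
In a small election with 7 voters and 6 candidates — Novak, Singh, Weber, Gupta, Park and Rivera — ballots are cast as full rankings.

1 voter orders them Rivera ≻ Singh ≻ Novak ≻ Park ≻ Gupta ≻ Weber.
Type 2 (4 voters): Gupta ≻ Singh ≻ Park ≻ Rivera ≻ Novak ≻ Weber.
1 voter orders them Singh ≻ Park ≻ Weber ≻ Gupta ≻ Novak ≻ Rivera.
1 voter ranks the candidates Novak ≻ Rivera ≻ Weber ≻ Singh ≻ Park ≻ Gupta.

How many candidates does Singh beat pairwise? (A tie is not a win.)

4

Singh against each rival (7 voters):
Singh–Novak: Singh 6–1.
Singh vs Weber: 6 to 1, Singh.
Singh vs Gupta: 3 to 4, Gupta.
Singh vs Park: Singh, 7–0.
Singh–Rivera: Singh 5–2.
Singh beats Novak, Weber, Park, Rivera; loses to Gupta — 4 pairwise wins.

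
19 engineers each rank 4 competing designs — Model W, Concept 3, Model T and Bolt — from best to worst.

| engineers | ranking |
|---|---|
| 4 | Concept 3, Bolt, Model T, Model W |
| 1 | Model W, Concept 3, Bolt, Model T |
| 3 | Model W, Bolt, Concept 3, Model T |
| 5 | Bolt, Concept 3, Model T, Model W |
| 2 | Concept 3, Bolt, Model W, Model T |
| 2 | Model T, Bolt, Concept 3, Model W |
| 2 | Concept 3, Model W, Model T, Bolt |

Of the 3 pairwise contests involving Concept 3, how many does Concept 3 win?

2

Concept 3 against each rival (19 engineers):
Concept 3 vs Model W: 4+5+2+2+2 = 15 for Concept 3, 4 for Model W — Concept 3 by 15–4.
Concept 3 vs Model T: Concept 3 wins 17–2.
Concept 3 vs Bolt: Bolt, 10–9.
Concept 3 beats Model W, Model T; loses to Bolt — 2 pairwise wins.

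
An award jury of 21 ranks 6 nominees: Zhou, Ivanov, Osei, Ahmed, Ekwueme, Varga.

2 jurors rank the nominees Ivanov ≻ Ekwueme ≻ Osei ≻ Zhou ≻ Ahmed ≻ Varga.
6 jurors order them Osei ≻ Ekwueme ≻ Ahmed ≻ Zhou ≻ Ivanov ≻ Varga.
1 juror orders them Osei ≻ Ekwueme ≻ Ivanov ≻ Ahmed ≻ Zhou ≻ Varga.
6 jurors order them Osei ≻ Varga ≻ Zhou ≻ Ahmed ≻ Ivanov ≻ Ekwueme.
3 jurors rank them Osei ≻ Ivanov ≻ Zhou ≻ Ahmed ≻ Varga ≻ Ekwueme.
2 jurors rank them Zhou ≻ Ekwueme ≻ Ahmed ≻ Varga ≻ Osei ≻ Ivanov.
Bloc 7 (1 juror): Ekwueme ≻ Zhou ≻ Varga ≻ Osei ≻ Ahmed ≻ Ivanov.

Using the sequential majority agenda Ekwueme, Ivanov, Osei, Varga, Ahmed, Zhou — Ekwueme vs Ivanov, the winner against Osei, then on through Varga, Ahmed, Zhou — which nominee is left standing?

Round 1: Ekwueme vs Ivanov — 10–11, Ivanov advances.
Round 2: Ivanov vs Osei — 2–19, Osei advances.
Round 3: Osei vs Varga — 18–3, Osei advances.
Round 4: Osei vs Ahmed — 19–2, Osei advances.
Round 5: Osei vs Zhou — 18–3, Osei advances.
Osei survives the agenda.

Osei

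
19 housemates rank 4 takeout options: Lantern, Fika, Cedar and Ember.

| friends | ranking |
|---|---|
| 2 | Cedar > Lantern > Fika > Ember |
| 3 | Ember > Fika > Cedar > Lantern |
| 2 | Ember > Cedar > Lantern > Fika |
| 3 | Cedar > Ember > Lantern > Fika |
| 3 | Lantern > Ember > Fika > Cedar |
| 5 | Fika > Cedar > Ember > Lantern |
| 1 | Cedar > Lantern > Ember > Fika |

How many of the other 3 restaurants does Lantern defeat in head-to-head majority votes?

Lantern against each rival (19 friends):
Lantern vs Fika: Lantern, 11–8.
Lantern–Cedar: Cedar 16–3.
Lantern vs Ember: Ember wins 13–6.
Lantern beats Fika; loses to Cedar, Ember — 1 pairwise win.

1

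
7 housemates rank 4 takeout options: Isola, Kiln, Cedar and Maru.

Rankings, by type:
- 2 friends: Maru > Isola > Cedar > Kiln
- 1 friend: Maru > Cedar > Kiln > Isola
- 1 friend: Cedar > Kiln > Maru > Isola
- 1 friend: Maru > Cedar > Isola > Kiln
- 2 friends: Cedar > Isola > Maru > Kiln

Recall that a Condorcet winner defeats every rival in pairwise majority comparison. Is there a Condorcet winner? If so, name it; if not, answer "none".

Head-to-head results (7 friends):
Isola vs Kiln: 2+1+2 = 5 for Isola, 2 for Kiln — Isola by 5–2.
Isola vs Cedar: 2 to 5, Cedar.
Isola vs Maru: Isola preferred on 2 ballots; Maru wins 5–2.
Kiln vs Cedar: Kiln is ranked higher on 0 ballots, Cedar on 7. Cedar wins 7–0.
Kiln vs Maru: Kiln preferred on 1 ballot; Maru wins 6–1.
Cedar vs Maru: Cedar is ranked higher on 1+2 = 3 ballots, Maru on 4. Maru wins 4–3.
Maru wins every pairwise contest, so Maru is the Condorcet winner.

Maru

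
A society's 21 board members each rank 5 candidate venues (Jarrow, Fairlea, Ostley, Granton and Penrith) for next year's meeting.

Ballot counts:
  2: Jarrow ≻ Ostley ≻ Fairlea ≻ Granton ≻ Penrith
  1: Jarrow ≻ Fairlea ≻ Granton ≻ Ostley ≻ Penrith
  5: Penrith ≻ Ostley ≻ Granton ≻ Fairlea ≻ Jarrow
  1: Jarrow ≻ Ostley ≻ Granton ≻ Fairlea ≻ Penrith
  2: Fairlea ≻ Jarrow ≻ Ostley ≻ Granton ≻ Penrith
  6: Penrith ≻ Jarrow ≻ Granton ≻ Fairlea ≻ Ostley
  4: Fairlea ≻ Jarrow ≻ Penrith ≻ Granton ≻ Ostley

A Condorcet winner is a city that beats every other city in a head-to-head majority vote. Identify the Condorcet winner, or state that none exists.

Penrith

Check each pair by majority over 21 ballots:
Jarrow–Fairlea: Fairlea 11–10.
Jarrow vs Ostley: Jarrow is ranked higher on 2+1+1+2+6+4 = 16 ballots, Ostley on 5. Jarrow wins 16–5.
Jarrow vs Granton: Jarrow wins 16–5.
Jarrow vs Penrith: Penrith, 11–10.
Fairlea vs Ostley: 13 to 8, Fairlea.
Fairlea vs Granton: Granton, 12–9.
Fairlea vs Penrith: 2+1+1+2+4 = 10 for Fairlea, 11 for Penrith — Penrith by 11–10.
Ostley vs Granton: 2+5+1+2 = 10 for Ostley, 11 for Granton — Granton by 11–10.
Ostley vs Penrith: Ostley preferred on 2+1+1+2 = 6 ballots; Penrith wins 15–6.
Granton vs Penrith: Granton is ranked higher on 2+1+1+2 = 6 ballots, Penrith on 15. Penrith wins 15–6.
Penrith defeats every rival head-to-head and is the Condorcet winner.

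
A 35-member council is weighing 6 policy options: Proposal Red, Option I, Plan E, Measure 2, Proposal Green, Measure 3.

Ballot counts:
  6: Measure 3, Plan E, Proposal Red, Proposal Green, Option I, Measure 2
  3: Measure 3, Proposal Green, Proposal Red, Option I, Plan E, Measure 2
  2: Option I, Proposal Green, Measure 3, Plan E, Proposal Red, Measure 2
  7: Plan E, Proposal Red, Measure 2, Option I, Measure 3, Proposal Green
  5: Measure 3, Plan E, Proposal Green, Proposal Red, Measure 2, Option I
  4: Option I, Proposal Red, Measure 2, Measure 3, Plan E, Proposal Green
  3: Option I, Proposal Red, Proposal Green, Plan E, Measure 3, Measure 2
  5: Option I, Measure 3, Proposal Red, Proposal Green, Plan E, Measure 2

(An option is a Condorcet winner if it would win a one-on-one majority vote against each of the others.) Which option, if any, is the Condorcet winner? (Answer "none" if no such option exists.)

none

Pairwise majorities:
Proposal Red–Option I: Proposal Red 21–14.
Proposal Red–Plan E: Plan E 20–15.
Proposal Red vs Measure 2: Proposal Red, 35–0.
Proposal Red–Proposal Green: Proposal Red 25–10.
Proposal Red vs Measure 3: Measure 3 wins 21–14.
Option I–Plan E: Plan E 18–17.
Option I vs Measure 2: Option I, 23–12.
Option I vs Proposal Green: Option I wins 21–14.
Option I vs Measure 3: Option I wins 21–14.
Plan E vs Measure 2: Plan E wins 31–4.
Plan E vs Proposal Green: Plan E wins 22–13.
Plan E–Measure 3: Measure 3 25–10.
Measure 2–Proposal Green: Proposal Green 24–11.
Measure 2 vs Measure 3: Measure 3, 24–11.
Proposal Green vs Measure 3: Measure 3, 30–5.
Each option drops at least one matchup (Proposal Red loses to Plan E; Option I loses to Proposal Red; Plan E loses to Measure 3; Measure 2 loses to Proposal Red; Proposal Green loses to Proposal Red; Measure 3 loses to Option I); the cycle Proposal Red > Option I > Measure 3 > Proposal Red rules out a Condorcet winner.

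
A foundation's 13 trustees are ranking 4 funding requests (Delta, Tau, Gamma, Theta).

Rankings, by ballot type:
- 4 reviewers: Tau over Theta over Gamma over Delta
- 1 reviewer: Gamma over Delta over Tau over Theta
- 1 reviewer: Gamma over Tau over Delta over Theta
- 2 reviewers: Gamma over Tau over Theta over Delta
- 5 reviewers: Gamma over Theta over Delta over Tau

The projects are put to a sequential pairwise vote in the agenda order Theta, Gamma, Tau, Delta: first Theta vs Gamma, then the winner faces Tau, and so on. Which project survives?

Round 1: Theta vs Gamma — 4–9, Gamma advances.
Round 2: Gamma vs Tau — 9–4, Gamma advances.
Round 3: Gamma vs Delta — 13–0, Gamma advances.
The agenda winner is Gamma.

Gamma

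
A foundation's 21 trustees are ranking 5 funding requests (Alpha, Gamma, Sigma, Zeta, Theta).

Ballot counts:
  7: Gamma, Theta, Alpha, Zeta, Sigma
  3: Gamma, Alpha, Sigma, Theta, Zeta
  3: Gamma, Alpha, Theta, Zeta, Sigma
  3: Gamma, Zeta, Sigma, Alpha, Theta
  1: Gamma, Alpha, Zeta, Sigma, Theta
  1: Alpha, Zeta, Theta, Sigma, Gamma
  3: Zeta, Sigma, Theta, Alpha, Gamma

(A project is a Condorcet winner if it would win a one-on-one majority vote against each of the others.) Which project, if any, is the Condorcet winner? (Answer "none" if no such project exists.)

Gamma

Pairwise majorities:
Alpha vs Gamma: Gamma wins 17–4.
Alpha vs Sigma: Alpha wins 15–6.
Alpha vs Zeta: Alpha wins 15–6.
Alpha vs Theta: Alpha wins 11–10.
Gamma–Sigma: Gamma 17–4.
Gamma vs Zeta: Gamma wins 17–4.
Gamma vs Theta: Gamma, 17–4.
Sigma–Zeta: Zeta 18–3.
Sigma vs Theta: Theta, 11–10.
Zeta vs Theta: Theta wins 13–8.
Only Gamma has no losses; Gamma is the Condorcet winner.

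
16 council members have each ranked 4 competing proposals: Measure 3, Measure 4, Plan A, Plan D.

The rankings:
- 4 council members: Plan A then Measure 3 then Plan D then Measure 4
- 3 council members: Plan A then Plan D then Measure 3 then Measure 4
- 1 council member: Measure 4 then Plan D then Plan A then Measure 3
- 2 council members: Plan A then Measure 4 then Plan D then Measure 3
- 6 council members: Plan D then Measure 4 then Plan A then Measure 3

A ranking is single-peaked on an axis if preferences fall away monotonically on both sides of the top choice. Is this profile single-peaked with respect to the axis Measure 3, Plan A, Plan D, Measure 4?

no

Axis positions: Measure 3=1, Plan A=2, Plan D=3, Measure 4=4.
Ballot type 1 (peak Plan A at position 2): ranking walks positions 2-1-3-4, expanding outward from the peak — single-peaked.
Ballot type 2 (peak Plan A at position 2): ranking walks positions 2-3-1-4, expanding outward from the peak — single-peaked.
Ballot type 3 (peak Measure 4 at position 4): ranking walks positions 4-3-2-1, expanding outward from the peak — single-peaked.
Ballot type 4: ranking walks positions 2-4-3-1; Measure 4 is ranked above Plan D even though Plan D lies between Measure 4 and the peak Plan A on the axis — preferences dip and rise again. Not single-peaked.
Ballot type 5 (peak Plan D at position 3): ranking walks positions 3-4-2-1, expanding outward from the peak — single-peaked.
Ballot type 4 violates single-peakedness, so the profile is not single-peaked on this axis.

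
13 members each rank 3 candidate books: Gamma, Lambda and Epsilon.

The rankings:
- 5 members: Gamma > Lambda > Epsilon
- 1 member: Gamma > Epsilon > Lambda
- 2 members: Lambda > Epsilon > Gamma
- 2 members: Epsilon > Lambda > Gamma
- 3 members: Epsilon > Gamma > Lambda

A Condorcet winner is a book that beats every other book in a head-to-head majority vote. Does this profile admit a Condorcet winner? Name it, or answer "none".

none

Check each pair by majority over 13 ballots:
Gamma vs Lambda: 5+1+3 = 9 for Gamma, 4 for Lambda — Gamma by 9–4.
Gamma vs Epsilon: Gamma is ranked higher on 5+1 = 6 ballots, Epsilon on 7. Epsilon wins 7–6.
Lambda vs Epsilon: 7 to 6, Lambda.
Each book drops at least one matchup (Gamma loses to Epsilon; Lambda loses to Gamma; Epsilon loses to Lambda); the cycle Gamma → Lambda → Epsilon → Gamma rules out a Condorcet winner.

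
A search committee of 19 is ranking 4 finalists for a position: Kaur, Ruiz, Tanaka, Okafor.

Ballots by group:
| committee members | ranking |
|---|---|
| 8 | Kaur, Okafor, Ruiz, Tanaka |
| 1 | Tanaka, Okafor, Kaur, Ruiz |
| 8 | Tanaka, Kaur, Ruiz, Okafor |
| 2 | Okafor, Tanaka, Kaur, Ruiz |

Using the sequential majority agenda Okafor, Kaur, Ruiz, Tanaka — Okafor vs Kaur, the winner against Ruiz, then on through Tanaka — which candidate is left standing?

Tanaka

Round 1: Okafor vs Kaur — 3–16, Kaur advances.
Round 2: Kaur vs Ruiz — 19–0, Kaur advances.
Round 3: Kaur vs Tanaka — 8–11, Tanaka advances.
The agenda winner is Tanaka.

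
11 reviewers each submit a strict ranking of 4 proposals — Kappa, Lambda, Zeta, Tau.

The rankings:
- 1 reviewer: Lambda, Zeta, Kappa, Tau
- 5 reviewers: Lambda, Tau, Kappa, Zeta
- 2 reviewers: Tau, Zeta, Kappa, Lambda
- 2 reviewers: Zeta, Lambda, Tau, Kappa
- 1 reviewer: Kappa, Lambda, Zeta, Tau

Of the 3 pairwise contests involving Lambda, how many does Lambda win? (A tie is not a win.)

3

Lambda against each rival (11 reviewers):
Lambda vs Kappa: 1+5+2 = 8 for Lambda, 3 for Kappa — Lambda by 8–3.
Lambda vs Zeta: 7 to 4, Lambda.
Lambda–Tau: Lambda 9–2.
Lambda beats Kappa, Zeta, Tau — 3 pairwise wins.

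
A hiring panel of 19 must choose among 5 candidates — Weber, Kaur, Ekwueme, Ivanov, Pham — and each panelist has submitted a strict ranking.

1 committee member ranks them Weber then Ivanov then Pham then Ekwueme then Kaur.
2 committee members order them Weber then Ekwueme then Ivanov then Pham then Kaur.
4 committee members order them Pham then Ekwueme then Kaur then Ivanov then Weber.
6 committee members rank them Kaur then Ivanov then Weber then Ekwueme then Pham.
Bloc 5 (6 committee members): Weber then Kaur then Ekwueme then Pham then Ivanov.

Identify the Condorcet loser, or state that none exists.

Pairwise majorities:
Weber–Kaur: Kaur 10–9.
Weber vs Ekwueme: Weber preferred on 1+2+6+6 = 15 ballots; Weber wins 15–4.
Weber vs Ivanov: Ivanov, 10–9.
Weber vs Pham: Weber preferred on 1+2+6+6 = 15 ballots; Weber wins 15–4.
Kaur vs Ekwueme: 6+6 = 12 for Kaur, 7 for Ekwueme — Kaur by 12–7.
Kaur vs Ivanov: 4+6+6 = 16 for Kaur, 3 for Ivanov — Kaur by 16–3.
Kaur vs Pham: Kaur preferred on 6+6 = 12 ballots; Kaur wins 12–7.
Ekwueme vs Ivanov: 2+4+6 = 12 for Ekwueme, 7 for Ivanov — Ekwueme by 12–7.
Ekwueme vs Pham: Ekwueme is ranked higher on 2+6+6 = 14 ballots, Pham on 5. Ekwueme wins 14–5.
Ivanov vs Pham: Pham, 10–9.
No candidate is winless: Weber beats Ekwueme; Kaur beats Weber; Ekwueme beats Ivanov; Ivanov beats Weber; Pham beats Ivanov. There is no Condorcet loser.

none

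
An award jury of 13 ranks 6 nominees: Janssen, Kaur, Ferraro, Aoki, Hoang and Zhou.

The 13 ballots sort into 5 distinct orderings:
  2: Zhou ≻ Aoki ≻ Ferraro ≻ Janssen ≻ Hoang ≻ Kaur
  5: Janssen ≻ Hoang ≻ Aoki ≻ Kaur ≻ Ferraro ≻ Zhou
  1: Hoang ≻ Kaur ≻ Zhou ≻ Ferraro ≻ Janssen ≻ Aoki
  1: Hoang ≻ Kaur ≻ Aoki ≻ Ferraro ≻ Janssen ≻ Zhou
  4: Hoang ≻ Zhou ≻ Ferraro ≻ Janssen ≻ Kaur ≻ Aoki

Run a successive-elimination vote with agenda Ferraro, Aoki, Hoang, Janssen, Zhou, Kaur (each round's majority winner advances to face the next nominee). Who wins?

Round 1: Ferraro vs Aoki — 5–8, Aoki advances.
Round 2: Aoki vs Hoang — 2–11, Hoang advances.
Round 3: Hoang vs Janssen — 6–7, Janssen advances.
Round 4: Janssen vs Zhou — 6–7, Zhou advances.
Round 5: Zhou vs Kaur — 6–7, Kaur advances.
Kaur survives the agenda.

Kaur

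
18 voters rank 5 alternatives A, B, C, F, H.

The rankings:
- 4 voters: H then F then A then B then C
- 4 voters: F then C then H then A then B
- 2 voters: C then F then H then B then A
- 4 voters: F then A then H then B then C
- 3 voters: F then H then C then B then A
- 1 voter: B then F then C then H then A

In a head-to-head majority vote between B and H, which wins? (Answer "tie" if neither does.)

Ballots ranking B above H: 1.
Ballots ranking H above B: 18 − 1 = 17.
H wins the head-to-head 17–1.

H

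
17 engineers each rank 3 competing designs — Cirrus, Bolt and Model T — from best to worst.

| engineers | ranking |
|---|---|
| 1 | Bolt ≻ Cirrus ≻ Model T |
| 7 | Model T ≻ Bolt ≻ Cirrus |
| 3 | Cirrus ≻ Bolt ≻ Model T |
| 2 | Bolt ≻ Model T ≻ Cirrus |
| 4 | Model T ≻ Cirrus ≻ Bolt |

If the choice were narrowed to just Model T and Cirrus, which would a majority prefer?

Model T

Ballots ranking Model T above Cirrus: 7 + 2 + 4 = 13.
Ballots ranking Cirrus above Model T: 17 − 13 = 4.
Model T wins the head-to-head 13–4.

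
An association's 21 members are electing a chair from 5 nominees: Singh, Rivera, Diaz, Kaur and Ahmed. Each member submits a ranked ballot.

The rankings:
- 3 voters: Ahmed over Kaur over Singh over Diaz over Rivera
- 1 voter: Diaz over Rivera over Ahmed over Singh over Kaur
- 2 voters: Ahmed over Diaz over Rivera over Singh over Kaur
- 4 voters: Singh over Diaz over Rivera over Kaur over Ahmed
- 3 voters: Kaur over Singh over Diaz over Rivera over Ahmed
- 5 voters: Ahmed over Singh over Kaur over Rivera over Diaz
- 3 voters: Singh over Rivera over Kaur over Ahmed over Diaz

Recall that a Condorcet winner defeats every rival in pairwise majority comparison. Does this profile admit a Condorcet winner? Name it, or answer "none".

none

Check each pair by majority over 21 ballots:
Singh vs Rivera: Singh is ranked higher on 3+4+3+5+3 = 18 ballots, Rivera on 3. Singh wins 18–3.
Singh vs Diaz: Singh is ranked higher on 3+4+3+5+3 = 18 ballots, Diaz on 3. Singh wins 18–3.
Singh vs Kaur: Singh is ranked higher on 1+2+4+5+3 = 15 ballots, Kaur on 6. Singh wins 15–6.
Singh vs Ahmed: Singh preferred on 4+3+3 = 10 ballots; Ahmed wins 11–10.
Rivera vs Diaz: 5+3 = 8 for Rivera, 13 for Diaz — Diaz by 13–8.
Rivera vs Kaur: Rivera is ranked higher on 1+2+4+3 = 10 ballots, Kaur on 11. Kaur wins 11–10.
Rivera vs Ahmed: Rivera is ranked higher on 1+4+3+3 = 11 ballots, Ahmed on 10. Rivera wins 11–10.
Diaz vs Kaur: 7 to 14, Kaur.
Diaz vs Ahmed: Diaz is ranked higher on 1+4+3 = 8 ballots, Ahmed on 13. Ahmed wins 13–8.
Kaur vs Ahmed: Kaur preferred on 4+3+3 = 10 ballots; Ahmed wins 11–10.
Every candidate loses at least once (Singh loses to Ahmed; Rivera loses to Singh; Diaz loses to Singh; Kaur loses to Singh; Ahmed loses to Rivera). The majority relation contains the cycle Singh beats Rivera beats Ahmed beats Singh, so there is no Condorcet winner.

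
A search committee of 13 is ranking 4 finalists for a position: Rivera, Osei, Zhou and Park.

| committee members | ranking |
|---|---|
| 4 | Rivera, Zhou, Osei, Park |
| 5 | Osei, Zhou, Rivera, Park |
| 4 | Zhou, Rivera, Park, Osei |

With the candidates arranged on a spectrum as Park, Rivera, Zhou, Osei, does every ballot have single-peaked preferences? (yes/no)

yes

Axis positions: Park=1, Rivera=2, Zhou=3, Osei=4.
Ballot type 1 (peak Rivera at position 2): ranking walks positions 2-3-4-1, expanding outward from the peak — single-peaked.
Ballot type 2 (peak Osei at position 4): ranking walks positions 4-3-2-1, expanding outward from the peak — single-peaked.
Ballot type 3 (peak Zhou at position 3): ranking walks positions 3-2-1-4, expanding outward from the peak — single-peaked.
Every ranking is single-peaked on this axis.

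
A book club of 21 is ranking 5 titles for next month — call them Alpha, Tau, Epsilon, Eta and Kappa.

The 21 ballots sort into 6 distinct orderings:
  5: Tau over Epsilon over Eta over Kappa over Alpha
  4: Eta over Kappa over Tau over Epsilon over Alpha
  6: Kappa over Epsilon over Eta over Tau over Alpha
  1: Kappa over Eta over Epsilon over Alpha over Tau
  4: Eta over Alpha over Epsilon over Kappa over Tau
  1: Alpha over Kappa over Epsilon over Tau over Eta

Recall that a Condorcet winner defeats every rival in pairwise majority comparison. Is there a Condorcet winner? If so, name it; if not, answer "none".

none

Pairwise majorities:
Alpha vs Tau: 6 to 15, Tau.
Alpha vs Epsilon: Alpha preferred on 4+1 = 5 ballots; Epsilon wins 16–5.
Alpha vs Eta: Alpha is ranked higher on 1 ballot, Eta on 20. Eta wins 20–1.
Alpha vs Kappa: 4+1 = 5 for Alpha, 16 for Kappa — Kappa by 16–5.
Tau vs Epsilon: Tau is ranked higher on 5+4 = 9 ballots, Epsilon on 12. Epsilon wins 12–9.
Tau vs Eta: 5+1 = 6 for Tau, 15 for Eta — Eta by 15–6.
Tau vs Kappa: 5 for Tau, 16 for Kappa — Kappa by 16–5.
Epsilon vs Eta: Epsilon is ranked higher on 5+6+1 = 12 ballots, Eta on 9. Epsilon wins 12–9.
Epsilon vs Kappa: 9 to 12, Kappa.
Eta vs Kappa: 13 to 8, Eta.
No book is unbeaten: Alpha loses to Tau; Tau loses to Epsilon; Epsilon loses to Kappa; Eta loses to Epsilon; Kappa loses to Eta. In particular Epsilon → Eta → Kappa → Epsilon is a majority cycle — no Condorcet winner exists.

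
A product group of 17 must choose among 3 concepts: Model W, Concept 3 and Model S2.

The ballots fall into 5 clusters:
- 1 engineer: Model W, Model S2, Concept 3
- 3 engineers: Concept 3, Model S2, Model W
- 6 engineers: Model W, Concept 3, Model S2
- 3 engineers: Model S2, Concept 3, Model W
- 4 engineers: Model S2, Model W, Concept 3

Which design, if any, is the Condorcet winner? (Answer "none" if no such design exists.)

none

Check each pair by majority over 17 ballots:
Model W–Concept 3: Model W 11–6.
Model W vs Model S2: Model S2 wins 10–7.
Concept 3 vs Model S2: Concept 3, 9–8.
Every design loses at least once (Model W loses to Model S2; Concept 3 loses to Model W; Model S2 loses to Concept 3). The majority relation contains the cycle Model W beats Concept 3 beats Model S2 beats Model W, so there is no Condorcet winner.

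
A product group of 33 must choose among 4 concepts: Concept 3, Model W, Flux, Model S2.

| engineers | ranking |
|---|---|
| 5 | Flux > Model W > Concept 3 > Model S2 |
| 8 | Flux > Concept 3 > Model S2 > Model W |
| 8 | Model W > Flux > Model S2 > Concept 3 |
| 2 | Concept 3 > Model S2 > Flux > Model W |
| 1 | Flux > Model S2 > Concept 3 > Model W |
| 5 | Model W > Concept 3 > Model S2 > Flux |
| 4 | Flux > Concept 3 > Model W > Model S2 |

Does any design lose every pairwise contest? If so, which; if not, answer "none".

Pairwise majorities:
Concept 3 vs Model W: 15 to 18, Model W.
Concept 3 vs Flux: 2+5 = 7 for Concept 3, 26 for Flux — Flux by 26–7.
Concept 3 vs Model S2: 5+8+2+5+4 = 24 for Concept 3, 9 for Model S2 — Concept 3 by 24–9.
Model W vs Flux: Flux wins 20–13.
Model W vs Model S2: Model W, 22–11.
Flux vs Model S2: Flux wins 26–7.
Model S2 is beaten in every head-to-head and is the Condorcet loser.

Model S2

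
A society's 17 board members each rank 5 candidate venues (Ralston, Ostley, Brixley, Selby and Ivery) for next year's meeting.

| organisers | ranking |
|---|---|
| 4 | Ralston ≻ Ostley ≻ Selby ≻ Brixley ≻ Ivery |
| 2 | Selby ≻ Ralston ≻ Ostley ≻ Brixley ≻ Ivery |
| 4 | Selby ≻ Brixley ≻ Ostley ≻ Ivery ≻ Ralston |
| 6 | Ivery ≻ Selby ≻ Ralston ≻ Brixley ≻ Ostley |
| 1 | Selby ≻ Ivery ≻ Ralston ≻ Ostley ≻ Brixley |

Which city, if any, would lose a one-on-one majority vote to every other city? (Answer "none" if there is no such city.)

none

Head-to-head results (17 organisers):
Ralston vs Ostley: 4+2+6+1 = 13 for Ralston, 4 for Ostley — Ralston by 13–4.
Ralston vs Brixley: Ralston, 13–4.
Ralston vs Selby: Selby, 13–4.
Ralston vs Ivery: 6 to 11, Ivery.
Ostley vs Brixley: Ostley preferred on 4+2+1 = 7 ballots; Brixley wins 10–7.
Ostley vs Selby: Selby, 13–4.
Ostley vs Ivery: Ostley, 10–7.
Brixley vs Selby: 0 to 17, Selby.
Brixley vs Ivery: Brixley is ranked higher on 4+2+4 = 10 ballots, Ivery on 7. Brixley wins 10–7.
Selby vs Ivery: Selby preferred on 4+2+4+1 = 11 ballots; Selby wins 11–6.
Every city wins at least one matchup (Ralston beats Ostley; Ostley beats Ivery; Brixley beats Ostley; Selby beats Ralston; Ivery beats Ralston), so there is no Condorcet loser.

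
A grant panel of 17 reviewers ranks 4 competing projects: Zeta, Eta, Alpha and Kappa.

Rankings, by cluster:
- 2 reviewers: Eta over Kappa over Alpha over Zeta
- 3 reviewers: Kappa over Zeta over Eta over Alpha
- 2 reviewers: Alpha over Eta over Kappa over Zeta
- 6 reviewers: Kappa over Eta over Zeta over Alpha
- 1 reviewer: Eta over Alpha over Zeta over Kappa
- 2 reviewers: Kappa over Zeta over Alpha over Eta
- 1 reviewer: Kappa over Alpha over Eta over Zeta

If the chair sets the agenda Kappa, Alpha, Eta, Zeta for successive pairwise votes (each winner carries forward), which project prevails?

Round 1: Kappa vs Alpha — 14–3, Kappa advances.
Round 2: Kappa vs Eta — 12–5, Kappa advances.
Round 3: Kappa vs Zeta — 16–1, Kappa advances.
Kappa survives the agenda.

Kappa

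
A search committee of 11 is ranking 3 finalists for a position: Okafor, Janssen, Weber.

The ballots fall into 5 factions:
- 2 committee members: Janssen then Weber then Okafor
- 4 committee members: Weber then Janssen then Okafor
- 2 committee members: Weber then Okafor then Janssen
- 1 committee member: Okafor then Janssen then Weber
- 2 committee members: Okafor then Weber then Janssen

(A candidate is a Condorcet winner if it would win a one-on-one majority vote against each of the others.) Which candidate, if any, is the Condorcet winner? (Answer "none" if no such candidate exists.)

Check each pair by majority over 11 ballots:
Okafor vs Janssen: 2+1+2 = 5 for Okafor, 6 for Janssen — Janssen by 6–5.
Okafor vs Weber: Weber, 8–3.
Janssen vs Weber: Janssen preferred on 2+1 = 3 ballots; Weber wins 8–3.
Weber wins every pairwise contest, so Weber is the Condorcet winner.

Weber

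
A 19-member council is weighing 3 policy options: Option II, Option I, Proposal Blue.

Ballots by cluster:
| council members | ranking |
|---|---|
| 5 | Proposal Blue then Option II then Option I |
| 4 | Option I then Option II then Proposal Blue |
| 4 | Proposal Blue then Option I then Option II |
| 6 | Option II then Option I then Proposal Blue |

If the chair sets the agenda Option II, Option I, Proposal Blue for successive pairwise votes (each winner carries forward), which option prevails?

Round 1: Option II vs Option I — 11–8, Option II advances.
Round 2: Option II vs Proposal Blue — 10–9, Option II advances.
Option II survives the agenda.

Option II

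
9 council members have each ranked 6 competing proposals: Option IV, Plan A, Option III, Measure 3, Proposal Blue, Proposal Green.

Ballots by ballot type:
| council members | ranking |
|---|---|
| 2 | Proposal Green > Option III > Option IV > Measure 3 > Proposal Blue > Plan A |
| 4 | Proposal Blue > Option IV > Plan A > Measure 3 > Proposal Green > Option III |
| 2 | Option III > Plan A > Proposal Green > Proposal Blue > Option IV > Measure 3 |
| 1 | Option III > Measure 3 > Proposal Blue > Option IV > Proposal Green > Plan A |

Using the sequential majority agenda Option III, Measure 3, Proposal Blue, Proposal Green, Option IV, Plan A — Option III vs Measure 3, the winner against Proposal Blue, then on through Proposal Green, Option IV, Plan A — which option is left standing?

Option IV

Round 1: Option III vs Measure 3 — 5–4, Option III advances.
Round 2: Option III vs Proposal Blue — 5–4, Option III advances.
Round 3: Option III vs Proposal Green — 3–6, Proposal Green advances.
Round 4: Proposal Green vs Option IV — 4–5, Option IV advances.
Round 5: Option IV vs Plan A — 7–2, Option IV advances.
Option IV survives the agenda.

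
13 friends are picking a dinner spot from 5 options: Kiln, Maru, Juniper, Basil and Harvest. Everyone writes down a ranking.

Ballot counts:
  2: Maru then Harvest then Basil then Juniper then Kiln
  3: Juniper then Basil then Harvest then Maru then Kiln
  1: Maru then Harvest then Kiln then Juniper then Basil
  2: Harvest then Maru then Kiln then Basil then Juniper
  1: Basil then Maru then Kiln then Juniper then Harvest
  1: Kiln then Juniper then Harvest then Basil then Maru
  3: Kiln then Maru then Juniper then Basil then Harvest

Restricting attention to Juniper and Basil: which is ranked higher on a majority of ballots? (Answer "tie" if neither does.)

Juniper

Ballots ranking Juniper above Basil: 3 + 1 + 1 + 3 = 8.
Ballots ranking Basil above Juniper: 13 − 8 = 5.
Juniper wins the head-to-head 8–5.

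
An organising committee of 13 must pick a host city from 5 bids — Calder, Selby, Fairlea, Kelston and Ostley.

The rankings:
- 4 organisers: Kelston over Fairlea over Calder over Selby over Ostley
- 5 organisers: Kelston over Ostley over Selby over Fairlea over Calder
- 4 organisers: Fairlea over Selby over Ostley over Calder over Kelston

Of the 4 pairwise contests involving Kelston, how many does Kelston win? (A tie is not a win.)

Kelston against each rival (13 organisers):
Kelston vs Calder: 4+5 = 9 for Kelston, 4 for Calder — Kelston by 9–4.
Kelston vs Selby: Kelston, 9–4.
Kelston vs Fairlea: Kelston wins 9–4.
Kelston vs Ostley: 4+5 = 9 for Kelston, 4 for Ostley — Kelston by 9–4.
Kelston beats Calder, Selby, Fairlea, Ostley — 4 pairwise wins.

4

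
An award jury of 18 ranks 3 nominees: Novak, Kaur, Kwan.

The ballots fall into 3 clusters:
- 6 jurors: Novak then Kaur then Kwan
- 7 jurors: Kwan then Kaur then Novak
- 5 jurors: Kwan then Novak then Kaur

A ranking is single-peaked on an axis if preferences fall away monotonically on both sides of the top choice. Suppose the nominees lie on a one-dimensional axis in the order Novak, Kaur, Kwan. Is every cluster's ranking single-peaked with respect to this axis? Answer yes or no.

Axis positions: Novak=1, Kaur=2, Kwan=3.
Cluster 1 (peak Novak at position 1): ranking walks positions 1-2-3, expanding outward from the peak — single-peaked.
Cluster 2 (peak Kwan at position 3): ranking walks positions 3-2-1, expanding outward from the peak — single-peaked.
Cluster 3: ranking walks positions 3-1-2; Novak is ranked above Kaur even though Kaur lies between Novak and the peak Kwan on the axis — preferences dip and rise again. Not single-peaked.
Cluster 3 violates single-peakedness, so the profile is not single-peaked on this axis.

no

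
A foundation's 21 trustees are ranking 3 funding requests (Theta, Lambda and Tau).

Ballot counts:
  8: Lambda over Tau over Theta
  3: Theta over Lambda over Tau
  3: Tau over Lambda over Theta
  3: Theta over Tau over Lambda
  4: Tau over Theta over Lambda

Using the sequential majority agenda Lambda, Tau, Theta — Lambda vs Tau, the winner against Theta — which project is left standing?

Round 1: Lambda vs Tau — 11–10, Lambda advances.
Round 2: Lambda vs Theta — 11–10, Lambda advances.
Lambda survives the agenda.

Lambda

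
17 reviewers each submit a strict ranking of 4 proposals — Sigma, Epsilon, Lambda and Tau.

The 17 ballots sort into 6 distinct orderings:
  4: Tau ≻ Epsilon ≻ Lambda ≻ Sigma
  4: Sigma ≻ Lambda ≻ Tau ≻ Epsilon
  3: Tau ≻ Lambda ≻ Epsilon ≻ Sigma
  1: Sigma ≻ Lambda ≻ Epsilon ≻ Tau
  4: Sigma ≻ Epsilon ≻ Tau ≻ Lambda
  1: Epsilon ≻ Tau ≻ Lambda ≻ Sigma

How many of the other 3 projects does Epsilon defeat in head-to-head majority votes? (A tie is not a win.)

1

Epsilon against each rival (17 reviewers):
Epsilon vs Sigma: Epsilon is ranked higher on 4+3+1 = 8 ballots, Sigma on 9. Sigma wins 9–8.
Epsilon vs Lambda: Epsilon, 9–8.
Epsilon–Tau: Tau 11–6.
Epsilon beats Lambda; loses to Sigma, Tau — 1 pairwise win.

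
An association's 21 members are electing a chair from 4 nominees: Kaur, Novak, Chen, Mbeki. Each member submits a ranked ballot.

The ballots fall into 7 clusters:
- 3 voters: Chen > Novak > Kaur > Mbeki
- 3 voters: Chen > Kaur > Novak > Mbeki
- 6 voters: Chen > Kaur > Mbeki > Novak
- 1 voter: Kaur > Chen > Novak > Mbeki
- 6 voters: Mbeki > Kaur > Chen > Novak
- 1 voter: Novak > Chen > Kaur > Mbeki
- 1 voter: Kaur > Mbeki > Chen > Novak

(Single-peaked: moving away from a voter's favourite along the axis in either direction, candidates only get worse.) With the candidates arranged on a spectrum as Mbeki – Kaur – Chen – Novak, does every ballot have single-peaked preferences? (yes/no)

Axis positions: Mbeki=1, Kaur=2, Chen=3, Novak=4.
Cluster 1 (peak Chen at position 3): ranking walks positions 3-4-2-1, expanding outward from the peak — single-peaked.
Cluster 2 (peak Chen at position 3): ranking walks positions 3-2-4-1, expanding outward from the peak — single-peaked.
Cluster 3 (peak Chen at position 3): ranking walks positions 3-2-1-4, expanding outward from the peak — single-peaked.
Cluster 4 (peak Kaur at position 2): ranking walks positions 2-3-4-1, expanding outward from the peak — single-peaked.
Cluster 5 (peak Mbeki at position 1): ranking walks positions 1-2-3-4, expanding outward from the peak — single-peaked.
Cluster 6 (peak Novak at position 4): ranking walks positions 4-3-2-1, expanding outward from the peak — single-peaked.
Cluster 7 (peak Kaur at position 2): ranking walks positions 2-1-3-4, expanding outward from the peak — single-peaked.
Every ranking is single-peaked on this axis.

yes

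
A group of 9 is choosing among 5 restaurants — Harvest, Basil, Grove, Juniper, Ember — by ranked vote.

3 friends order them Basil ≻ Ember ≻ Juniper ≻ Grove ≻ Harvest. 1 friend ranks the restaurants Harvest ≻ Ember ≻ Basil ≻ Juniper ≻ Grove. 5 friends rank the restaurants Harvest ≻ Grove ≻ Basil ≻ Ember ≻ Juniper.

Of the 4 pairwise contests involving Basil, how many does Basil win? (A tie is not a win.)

2

Basil against each rival (9 friends):
Basil vs Harvest: 3 for Basil, 6 for Harvest — Harvest by 6–3.
Basil vs Grove: Grove wins 5–4.
Basil vs Juniper: 9 to 0, Basil.
Basil vs Ember: Basil wins 8–1.
Basil beats Juniper, Ember; loses to Harvest, Grove — 2 pairwise wins.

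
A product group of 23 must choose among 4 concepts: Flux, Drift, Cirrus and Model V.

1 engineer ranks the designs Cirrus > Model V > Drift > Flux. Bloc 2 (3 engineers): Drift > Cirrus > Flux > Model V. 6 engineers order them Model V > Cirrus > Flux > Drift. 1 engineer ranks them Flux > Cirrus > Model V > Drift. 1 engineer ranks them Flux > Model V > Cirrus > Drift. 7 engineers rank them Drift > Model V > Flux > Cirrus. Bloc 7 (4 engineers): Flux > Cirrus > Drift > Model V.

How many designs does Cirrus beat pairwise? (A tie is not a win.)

Cirrus against each rival (23 engineers):
Cirrus vs Flux: Cirrus is ranked higher on 1+3+6 = 10 ballots, Flux on 13. Flux wins 13–10.
Cirrus vs Drift: Cirrus, 13–10.
Cirrus vs Model V: Model V, 14–9.
Cirrus beats Drift; loses to Flux, Model V — 1 pairwise win.

1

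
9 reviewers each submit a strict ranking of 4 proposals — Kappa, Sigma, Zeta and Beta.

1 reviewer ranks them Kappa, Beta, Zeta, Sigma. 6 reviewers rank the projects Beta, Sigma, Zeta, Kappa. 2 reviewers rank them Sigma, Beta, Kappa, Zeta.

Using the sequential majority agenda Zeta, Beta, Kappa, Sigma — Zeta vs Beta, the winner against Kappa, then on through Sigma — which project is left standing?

Beta

Round 1: Zeta vs Beta — 0–9, Beta advances.
Round 2: Beta vs Kappa — 8–1, Beta advances.
Round 3: Beta vs Sigma — 7–2, Beta advances.
Beta survives the agenda.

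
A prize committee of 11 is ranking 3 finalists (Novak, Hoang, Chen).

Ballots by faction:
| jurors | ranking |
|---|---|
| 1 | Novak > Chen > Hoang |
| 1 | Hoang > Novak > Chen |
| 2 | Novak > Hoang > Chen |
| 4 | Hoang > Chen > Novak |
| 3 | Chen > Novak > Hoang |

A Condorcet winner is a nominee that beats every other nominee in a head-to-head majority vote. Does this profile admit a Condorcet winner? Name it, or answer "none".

Head-to-head results (11 jurors):
Novak vs Hoang: Novak preferred on 1+2+3 = 6 ballots; Novak wins 6–5.
Novak vs Chen: 4 to 7, Chen.
Hoang vs Chen: Hoang preferred on 1+2+4 = 7 ballots; Hoang wins 7–4.
No nominee is unbeaten: Novak loses to Chen; Hoang loses to Novak; Chen loses to Hoang. In particular Novak > Hoang > Chen > Novak is a majority cycle — no Condorcet winner exists.

none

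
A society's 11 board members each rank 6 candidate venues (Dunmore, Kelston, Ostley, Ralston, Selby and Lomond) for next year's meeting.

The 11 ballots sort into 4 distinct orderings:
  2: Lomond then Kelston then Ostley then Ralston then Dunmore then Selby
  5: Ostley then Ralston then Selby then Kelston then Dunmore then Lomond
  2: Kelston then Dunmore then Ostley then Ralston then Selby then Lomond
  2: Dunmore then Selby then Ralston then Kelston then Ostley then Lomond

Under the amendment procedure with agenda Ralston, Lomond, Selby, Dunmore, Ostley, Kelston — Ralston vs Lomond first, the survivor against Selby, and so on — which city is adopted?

Kelston

Round 1: Ralston vs Lomond — 9–2, Ralston advances.
Round 2: Ralston vs Selby — 9–2, Ralston advances.
Round 3: Ralston vs Dunmore — 7–4, Ralston advances.
Round 4: Ralston vs Ostley — 2–9, Ostley advances.
Round 5: Ostley vs Kelston — 5–6, Kelston advances.
Kelston survives the agenda.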